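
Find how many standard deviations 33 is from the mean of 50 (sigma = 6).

-2.8333

Step 1: Recall the z-score formula: z = (x - mu) / sigma
Step 2: Substitute values: z = (33 - 50) / 6
Step 3: z = -17 / 6 = -2.8333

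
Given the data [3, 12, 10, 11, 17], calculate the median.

11

Step 1: Sort the data in ascending order: [3, 10, 11, 12, 17]
Step 2: The number of values is n = 5.
Step 3: Since n is odd, the median is the middle value at position 3: 11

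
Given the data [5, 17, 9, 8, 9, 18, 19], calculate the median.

9

Step 1: Sort the data in ascending order: [5, 8, 9, 9, 17, 18, 19]
Step 2: The number of values is n = 7.
Step 3: Since n is odd, the median is the middle value at position 4: 9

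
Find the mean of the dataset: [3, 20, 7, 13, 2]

9

Step 1: Sum all values: 3 + 20 + 7 + 13 + 2 = 45
Step 2: Count the number of values: n = 5
Step 3: Mean = sum / n = 45 / 5 = 9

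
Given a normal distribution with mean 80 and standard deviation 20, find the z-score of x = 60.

-1

Step 1: Recall the z-score formula: z = (x - mu) / sigma
Step 2: Substitute values: z = (60 - 80) / 20
Step 3: z = -20 / 20 = -1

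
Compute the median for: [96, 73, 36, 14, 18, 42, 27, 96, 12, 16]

31.5

Step 1: Sort the data in ascending order: [12, 14, 16, 18, 27, 36, 42, 73, 96, 96]
Step 2: The number of values is n = 10.
Step 3: Since n is even, the median is the average of positions 5 and 6:
  Median = (27 + 36) / 2 = 31.5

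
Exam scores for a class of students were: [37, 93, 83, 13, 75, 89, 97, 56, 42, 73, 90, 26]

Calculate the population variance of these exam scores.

759.4167

Step 1: Compute the mean: (37 + 93 + 83 + 13 + 75 + 89 + 97 + 56 + 42 + 73 + 90 + 26) / 12 = 64.5
Step 2: Compute squared deviations from the mean:
  (37 - 64.5)^2 = 756.25
  (93 - 64.5)^2 = 812.25
  (83 - 64.5)^2 = 342.25
  (13 - 64.5)^2 = 2652.25
  (75 - 64.5)^2 = 110.25
  (89 - 64.5)^2 = 600.25
  (97 - 64.5)^2 = 1056.25
  (56 - 64.5)^2 = 72.25
  (42 - 64.5)^2 = 506.25
  (73 - 64.5)^2 = 72.25
  (90 - 64.5)^2 = 650.25
  (26 - 64.5)^2 = 1482.25
Step 3: Sum of squared deviations = 9113
Step 4: Population variance = 9113 / 12 = 759.4167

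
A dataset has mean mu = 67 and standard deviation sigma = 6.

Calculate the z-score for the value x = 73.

1

Step 1: Recall the z-score formula: z = (x - mu) / sigma
Step 2: Substitute values: z = (73 - 67) / 6
Step 3: z = 6 / 6 = 1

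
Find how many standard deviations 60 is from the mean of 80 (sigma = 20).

-1

Step 1: Recall the z-score formula: z = (x - mu) / sigma
Step 2: Substitute values: z = (60 - 80) / 20
Step 3: z = -20 / 20 = -1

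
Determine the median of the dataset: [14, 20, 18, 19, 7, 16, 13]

16

Step 1: Sort the data in ascending order: [7, 13, 14, 16, 18, 19, 20]
Step 2: The number of values is n = 7.
Step 3: Since n is odd, the median is the middle value at position 4: 16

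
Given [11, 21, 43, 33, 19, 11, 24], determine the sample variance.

134.8095

Step 1: Compute the mean: (11 + 21 + 43 + 33 + 19 + 11 + 24) / 7 = 23.1429
Step 2: Compute squared deviations from the mean:
  (11 - 23.1429)^2 = 147.449
  (21 - 23.1429)^2 = 4.5918
  (43 - 23.1429)^2 = 394.3061
  (33 - 23.1429)^2 = 97.1633
  (19 - 23.1429)^2 = 17.1633
  (11 - 23.1429)^2 = 147.449
  (24 - 23.1429)^2 = 0.7347
Step 3: Sum of squared deviations = 808.8571
Step 4: Sample variance = 808.8571 / 6 = 134.8095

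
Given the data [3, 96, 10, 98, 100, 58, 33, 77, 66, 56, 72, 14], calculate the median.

62

Step 1: Sort the data in ascending order: [3, 10, 14, 33, 56, 58, 66, 72, 77, 96, 98, 100]
Step 2: The number of values is n = 12.
Step 3: Since n is even, the median is the average of positions 6 and 7:
  Median = (58 + 66) / 2 = 62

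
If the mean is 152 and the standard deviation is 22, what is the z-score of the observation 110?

-1.9091

Step 1: Recall the z-score formula: z = (x - mu) / sigma
Step 2: Substitute values: z = (110 - 152) / 22
Step 3: z = -42 / 22 = -1.9091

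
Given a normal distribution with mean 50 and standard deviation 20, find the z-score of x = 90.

2

Step 1: Recall the z-score formula: z = (x - mu) / sigma
Step 2: Substitute values: z = (90 - 50) / 20
Step 3: z = 40 / 20 = 2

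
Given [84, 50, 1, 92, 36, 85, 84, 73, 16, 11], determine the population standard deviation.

33.1687

Step 1: Compute the mean: 53.2
Step 2: Sum of squared deviations from the mean: 11001.6
Step 3: Population variance = 11001.6 / 10 = 1100.16
Step 4: Standard deviation = sqrt(1100.16) = 33.1687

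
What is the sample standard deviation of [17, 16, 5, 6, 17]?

6.14

Step 1: Compute the mean: 12.2
Step 2: Sum of squared deviations from the mean: 150.8
Step 3: Sample variance = 150.8 / 4 = 37.7
Step 4: Standard deviation = sqrt(37.7) = 6.14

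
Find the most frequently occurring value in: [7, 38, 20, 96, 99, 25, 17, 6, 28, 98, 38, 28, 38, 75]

38

Step 1: Count the frequency of each value:
  6: appears 1 time(s)
  7: appears 1 time(s)
  17: appears 1 time(s)
  20: appears 1 time(s)
  25: appears 1 time(s)
  28: appears 2 time(s)
  38: appears 3 time(s)
  75: appears 1 time(s)
  96: appears 1 time(s)
  98: appears 1 time(s)
  99: appears 1 time(s)
Step 2: The value 38 appears most frequently (3 times).
Step 3: Mode = 38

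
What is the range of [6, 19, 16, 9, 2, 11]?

17

Step 1: Identify the maximum value: max = 19
Step 2: Identify the minimum value: min = 2
Step 3: Range = max - min = 19 - 2 = 17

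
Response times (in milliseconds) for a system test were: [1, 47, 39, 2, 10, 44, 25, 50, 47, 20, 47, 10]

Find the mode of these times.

47

Step 1: Count the frequency of each value:
  1: appears 1 time(s)
  2: appears 1 time(s)
  10: appears 2 time(s)
  20: appears 1 time(s)
  25: appears 1 time(s)
  39: appears 1 time(s)
  44: appears 1 time(s)
  47: appears 3 time(s)
  50: appears 1 time(s)
Step 2: The value 47 appears most frequently (3 times).
Step 3: Mode = 47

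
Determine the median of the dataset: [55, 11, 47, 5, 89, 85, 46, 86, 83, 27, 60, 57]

56

Step 1: Sort the data in ascending order: [5, 11, 27, 46, 47, 55, 57, 60, 83, 85, 86, 89]
Step 2: The number of values is n = 12.
Step 3: Since n is even, the median is the average of positions 6 and 7:
  Median = (55 + 57) / 2 = 56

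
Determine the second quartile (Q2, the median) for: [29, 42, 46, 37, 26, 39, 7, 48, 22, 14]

33

Step 1: Sort the data: [7, 14, 22, 26, 29, 37, 39, 42, 46, 48]
Step 2: n = 10
Step 3: Q2 is the median. Since n is even, it is the average of the values at positions 5 and 6:
  Q2 = (29 + 37) / 2 = 33
Step 4: Q2 = 33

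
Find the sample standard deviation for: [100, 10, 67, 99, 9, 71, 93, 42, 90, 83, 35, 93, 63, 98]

32.212

Step 1: Compute the mean: 68.0714
Step 2: Sum of squared deviations from the mean: 13488.9286
Step 3: Sample variance = 13488.9286 / 13 = 1037.6099
Step 4: Standard deviation = sqrt(1037.6099) = 32.212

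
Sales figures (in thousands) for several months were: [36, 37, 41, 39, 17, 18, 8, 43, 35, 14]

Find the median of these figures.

35.5

Step 1: Sort the data in ascending order: [8, 14, 17, 18, 35, 36, 37, 39, 41, 43]
Step 2: The number of values is n = 10.
Step 3: Since n is even, the median is the average of positions 5 and 6:
  Median = (35 + 36) / 2 = 35.5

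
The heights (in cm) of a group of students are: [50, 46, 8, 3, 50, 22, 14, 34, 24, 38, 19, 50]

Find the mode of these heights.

50

Step 1: Count the frequency of each value:
  3: appears 1 time(s)
  8: appears 1 time(s)
  14: appears 1 time(s)
  19: appears 1 time(s)
  22: appears 1 time(s)
  24: appears 1 time(s)
  34: appears 1 time(s)
  38: appears 1 time(s)
  46: appears 1 time(s)
  50: appears 3 time(s)
Step 2: The value 50 appears most frequently (3 times).
Step 3: Mode = 50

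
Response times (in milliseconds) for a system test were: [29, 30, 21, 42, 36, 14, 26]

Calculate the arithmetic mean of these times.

28.2857

Step 1: Sum all values: 29 + 30 + 21 + 42 + 36 + 14 + 26 = 198
Step 2: Count the number of values: n = 7
Step 3: Mean = sum / n = 198 / 7 = 28.2857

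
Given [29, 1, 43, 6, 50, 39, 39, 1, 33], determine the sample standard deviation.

19.0577

Step 1: Compute the mean: 26.7778
Step 2: Sum of squared deviations from the mean: 2905.5556
Step 3: Sample variance = 2905.5556 / 8 = 363.1944
Step 4: Standard deviation = sqrt(363.1944) = 19.0577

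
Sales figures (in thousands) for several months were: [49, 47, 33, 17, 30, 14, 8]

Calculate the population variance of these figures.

221.0612

Step 1: Compute the mean: (49 + 47 + 33 + 17 + 30 + 14 + 8) / 7 = 28.2857
Step 2: Compute squared deviations from the mean:
  (49 - 28.2857)^2 = 429.0816
  (47 - 28.2857)^2 = 350.2245
  (33 - 28.2857)^2 = 22.2245
  (17 - 28.2857)^2 = 127.3673
  (30 - 28.2857)^2 = 2.9388
  (14 - 28.2857)^2 = 204.0816
  (8 - 28.2857)^2 = 411.5102
Step 3: Sum of squared deviations = 1547.4286
Step 4: Population variance = 1547.4286 / 7 = 221.0612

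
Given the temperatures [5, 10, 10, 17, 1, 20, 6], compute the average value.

9.8571

Step 1: Sum all values: 5 + 10 + 10 + 17 + 1 + 20 + 6 = 69
Step 2: Count the number of values: n = 7
Step 3: Mean = sum / n = 69 / 7 = 9.8571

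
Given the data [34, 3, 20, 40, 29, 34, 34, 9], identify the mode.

34

Step 1: Count the frequency of each value:
  3: appears 1 time(s)
  9: appears 1 time(s)
  20: appears 1 time(s)
  29: appears 1 time(s)
  34: appears 3 time(s)
  40: appears 1 time(s)
Step 2: The value 34 appears most frequently (3 times).
Step 3: Mode = 34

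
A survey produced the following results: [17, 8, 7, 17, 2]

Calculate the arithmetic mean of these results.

10.2

Step 1: Sum all values: 17 + 8 + 7 + 17 + 2 = 51
Step 2: Count the number of values: n = 5
Step 3: Mean = sum / n = 51 / 5 = 10.2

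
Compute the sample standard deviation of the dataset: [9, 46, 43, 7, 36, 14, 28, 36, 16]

14.9453

Step 1: Compute the mean: 26.1111
Step 2: Sum of squared deviations from the mean: 1786.8889
Step 3: Sample variance = 1786.8889 / 8 = 223.3611
Step 4: Standard deviation = sqrt(223.3611) = 14.9453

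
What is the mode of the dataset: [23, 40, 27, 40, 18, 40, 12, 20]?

40

Step 1: Count the frequency of each value:
  12: appears 1 time(s)
  18: appears 1 time(s)
  20: appears 1 time(s)
  23: appears 1 time(s)
  27: appears 1 time(s)
  40: appears 3 time(s)
Step 2: The value 40 appears most frequently (3 times).
Step 3: Mode = 40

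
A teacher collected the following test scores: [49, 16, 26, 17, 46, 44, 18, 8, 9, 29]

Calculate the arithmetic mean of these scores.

26.2

Step 1: Sum all values: 49 + 16 + 26 + 17 + 46 + 44 + 18 + 8 + 9 + 29 = 262
Step 2: Count the number of values: n = 10
Step 3: Mean = sum / n = 262 / 10 = 26.2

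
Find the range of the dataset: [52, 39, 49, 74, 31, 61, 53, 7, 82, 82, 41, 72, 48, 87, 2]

85

Step 1: Identify the maximum value: max = 87
Step 2: Identify the minimum value: min = 2
Step 3: Range = max - min = 87 - 2 = 85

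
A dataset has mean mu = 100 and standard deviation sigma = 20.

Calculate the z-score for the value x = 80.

-1

Step 1: Recall the z-score formula: z = (x - mu) / sigma
Step 2: Substitute values: z = (80 - 100) / 20
Step 3: z = -20 / 20 = -1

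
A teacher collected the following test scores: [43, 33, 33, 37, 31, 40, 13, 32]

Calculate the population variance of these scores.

71.1875

Step 1: Compute the mean: (43 + 33 + 33 + 37 + 31 + 40 + 13 + 32) / 8 = 32.75
Step 2: Compute squared deviations from the mean:
  (43 - 32.75)^2 = 105.0625
  (33 - 32.75)^2 = 0.0625
  (33 - 32.75)^2 = 0.0625
  (37 - 32.75)^2 = 18.0625
  (31 - 32.75)^2 = 3.0625
  (40 - 32.75)^2 = 52.5625
  (13 - 32.75)^2 = 390.0625
  (32 - 32.75)^2 = 0.5625
Step 3: Sum of squared deviations = 569.5
Step 4: Population variance = 569.5 / 8 = 71.1875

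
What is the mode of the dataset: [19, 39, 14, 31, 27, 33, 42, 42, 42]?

42

Step 1: Count the frequency of each value:
  14: appears 1 time(s)
  19: appears 1 time(s)
  27: appears 1 time(s)
  31: appears 1 time(s)
  33: appears 1 time(s)
  39: appears 1 time(s)
  42: appears 3 time(s)
Step 2: The value 42 appears most frequently (3 times).
Step 3: Mode = 42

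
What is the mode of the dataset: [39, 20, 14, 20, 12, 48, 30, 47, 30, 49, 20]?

20

Step 1: Count the frequency of each value:
  12: appears 1 time(s)
  14: appears 1 time(s)
  20: appears 3 time(s)
  30: appears 2 time(s)
  39: appears 1 time(s)
  47: appears 1 time(s)
  48: appears 1 time(s)
  49: appears 1 time(s)
Step 2: The value 20 appears most frequently (3 times).
Step 3: Mode = 20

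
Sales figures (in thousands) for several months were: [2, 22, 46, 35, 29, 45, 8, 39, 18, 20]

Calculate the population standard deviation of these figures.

14.2632

Step 1: Compute the mean: 26.4
Step 2: Sum of squared deviations from the mean: 2034.4
Step 3: Population variance = 2034.4 / 10 = 203.44
Step 4: Standard deviation = sqrt(203.44) = 14.2632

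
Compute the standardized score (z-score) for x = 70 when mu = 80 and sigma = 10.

-1

Step 1: Recall the z-score formula: z = (x - mu) / sigma
Step 2: Substitute values: z = (70 - 80) / 10
Step 3: z = -10 / 10 = -1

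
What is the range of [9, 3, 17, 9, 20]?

17

Step 1: Identify the maximum value: max = 20
Step 2: Identify the minimum value: min = 3
Step 3: Range = max - min = 20 - 3 = 17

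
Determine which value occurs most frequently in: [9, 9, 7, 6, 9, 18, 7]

9

Step 1: Count the frequency of each value:
  6: appears 1 time(s)
  7: appears 2 time(s)
  9: appears 3 time(s)
  18: appears 1 time(s)
Step 2: The value 9 appears most frequently (3 times).
Step 3: Mode = 9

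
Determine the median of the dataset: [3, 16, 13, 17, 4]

13

Step 1: Sort the data in ascending order: [3, 4, 13, 16, 17]
Step 2: The number of values is n = 5.
Step 3: Since n is odd, the median is the middle value at position 3: 13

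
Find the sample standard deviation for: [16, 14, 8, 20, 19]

4.7749

Step 1: Compute the mean: 15.4
Step 2: Sum of squared deviations from the mean: 91.2
Step 3: Sample variance = 91.2 / 4 = 22.8
Step 4: Standard deviation = sqrt(22.8) = 4.7749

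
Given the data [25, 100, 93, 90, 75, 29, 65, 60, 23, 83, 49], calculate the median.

65

Step 1: Sort the data in ascending order: [23, 25, 29, 49, 60, 65, 75, 83, 90, 93, 100]
Step 2: The number of values is n = 11.
Step 3: Since n is odd, the median is the middle value at position 6: 65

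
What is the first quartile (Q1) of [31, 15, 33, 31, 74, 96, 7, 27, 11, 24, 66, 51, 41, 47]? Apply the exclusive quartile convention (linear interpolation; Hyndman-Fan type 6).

21.75

Step 1: Sort the data: [7, 11, 15, 24, 27, 31, 31, 33, 41, 47, 51, 66, 74, 96]
Step 2: n = 14
Step 3: Using the exclusive quartile method:
  Q1 = 21.75
  Q2 (median) = 32
  Q3 = 54.75
  IQR = Q3 - Q1 = 54.75 - 21.75 = 33
Step 4: Q1 = 21.75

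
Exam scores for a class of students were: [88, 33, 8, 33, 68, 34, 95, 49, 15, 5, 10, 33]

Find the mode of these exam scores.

33

Step 1: Count the frequency of each value:
  5: appears 1 time(s)
  8: appears 1 time(s)
  10: appears 1 time(s)
  15: appears 1 time(s)
  33: appears 3 time(s)
  34: appears 1 time(s)
  49: appears 1 time(s)
  68: appears 1 time(s)
  88: appears 1 time(s)
  95: appears 1 time(s)
Step 2: The value 33 appears most frequently (3 times).
Step 3: Mode = 33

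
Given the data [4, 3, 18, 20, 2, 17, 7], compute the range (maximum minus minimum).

18

Step 1: Identify the maximum value: max = 20
Step 2: Identify the minimum value: min = 2
Step 3: Range = max - min = 20 - 2 = 18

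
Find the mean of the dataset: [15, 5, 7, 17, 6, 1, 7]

8.2857

Step 1: Sum all values: 15 + 5 + 7 + 17 + 6 + 1 + 7 = 58
Step 2: Count the number of values: n = 7
Step 3: Mean = sum / n = 58 / 7 = 8.2857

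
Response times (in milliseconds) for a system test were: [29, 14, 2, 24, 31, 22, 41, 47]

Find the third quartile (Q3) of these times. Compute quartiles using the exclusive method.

38.5

Step 1: Sort the data: [2, 14, 22, 24, 29, 31, 41, 47]
Step 2: n = 8
Step 3: Using the exclusive quartile method:
  Q1 = 16
  Q2 (median) = 26.5
  Q3 = 38.5
  IQR = Q3 - Q1 = 38.5 - 16 = 22.5
Step 4: Q3 = 38.5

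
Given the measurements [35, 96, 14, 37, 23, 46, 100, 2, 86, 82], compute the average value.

52.1

Step 1: Sum all values: 35 + 96 + 14 + 37 + 23 + 46 + 100 + 2 + 86 + 82 = 521
Step 2: Count the number of values: n = 10
Step 3: Mean = sum / n = 521 / 10 = 52.1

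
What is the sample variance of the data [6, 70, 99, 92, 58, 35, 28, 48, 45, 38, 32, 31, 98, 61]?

802.8407

Step 1: Compute the mean: (6 + 70 + 99 + 92 + 58 + 35 + 28 + 48 + 45 + 38 + 32 + 31 + 98 + 61) / 14 = 52.9286
Step 2: Compute squared deviations from the mean:
  (6 - 52.9286)^2 = 2202.2908
  (70 - 52.9286)^2 = 291.4337
  (99 - 52.9286)^2 = 2122.5765
  (92 - 52.9286)^2 = 1526.5765
  (58 - 52.9286)^2 = 25.7194
  (35 - 52.9286)^2 = 321.4337
  (28 - 52.9286)^2 = 621.4337
  (48 - 52.9286)^2 = 24.2908
  (45 - 52.9286)^2 = 62.8622
  (38 - 52.9286)^2 = 222.8622
  (32 - 52.9286)^2 = 438.0051
  (31 - 52.9286)^2 = 480.8622
  (98 - 52.9286)^2 = 2031.4337
  (61 - 52.9286)^2 = 65.148
Step 3: Sum of squared deviations = 10436.9286
Step 4: Sample variance = 10436.9286 / 13 = 802.8407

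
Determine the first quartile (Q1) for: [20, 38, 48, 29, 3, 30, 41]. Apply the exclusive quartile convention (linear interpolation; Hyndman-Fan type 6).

20

Step 1: Sort the data: [3, 20, 29, 30, 38, 41, 48]
Step 2: n = 7
Step 3: Using the exclusive quartile method:
  Q1 = 20
  Q2 (median) = 30
  Q3 = 41
  IQR = Q3 - Q1 = 41 - 20 = 21
Step 4: Q1 = 20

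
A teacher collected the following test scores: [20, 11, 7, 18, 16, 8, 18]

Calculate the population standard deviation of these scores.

4.8697

Step 1: Compute the mean: 14
Step 2: Sum of squared deviations from the mean: 166
Step 3: Population variance = 166 / 7 = 23.7143
Step 4: Standard deviation = sqrt(23.7143) = 4.8697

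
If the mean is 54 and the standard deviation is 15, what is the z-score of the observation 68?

0.9333

Step 1: Recall the z-score formula: z = (x - mu) / sigma
Step 2: Substitute values: z = (68 - 54) / 15
Step 3: z = 14 / 15 = 0.9333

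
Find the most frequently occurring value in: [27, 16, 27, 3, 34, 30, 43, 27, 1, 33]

27

Step 1: Count the frequency of each value:
  1: appears 1 time(s)
  3: appears 1 time(s)
  16: appears 1 time(s)
  27: appears 3 time(s)
  30: appears 1 time(s)
  33: appears 1 time(s)
  34: appears 1 time(s)
  43: appears 1 time(s)
Step 2: The value 27 appears most frequently (3 times).
Step 3: Mode = 27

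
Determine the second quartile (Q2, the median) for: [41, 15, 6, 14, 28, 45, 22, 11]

18.5

Step 1: Sort the data: [6, 11, 14, 15, 22, 28, 41, 45]
Step 2: n = 8
Step 3: Q2 is the median. Since n is even, it is the average of the values at positions 4 and 5:
  Q2 = (15 + 22) / 2 = 18.5
Step 4: Q2 = 18.5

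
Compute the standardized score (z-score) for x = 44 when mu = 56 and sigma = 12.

-1

Step 1: Recall the z-score formula: z = (x - mu) / sigma
Step 2: Substitute values: z = (44 - 56) / 12
Step 3: z = -12 / 12 = -1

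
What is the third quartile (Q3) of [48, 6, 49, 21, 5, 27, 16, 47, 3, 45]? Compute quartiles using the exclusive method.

47.25

Step 1: Sort the data: [3, 5, 6, 16, 21, 27, 45, 47, 48, 49]
Step 2: n = 10
Step 3: Using the exclusive quartile method:
  Q1 = 5.75
  Q2 (median) = 24
  Q3 = 47.25
  IQR = Q3 - Q1 = 47.25 - 5.75 = 41.5
Step 4: Q3 = 47.25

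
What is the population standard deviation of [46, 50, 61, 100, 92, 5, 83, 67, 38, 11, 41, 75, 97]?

29.5465

Step 1: Compute the mean: 58.9231
Step 2: Sum of squared deviations from the mean: 11348.9231
Step 3: Population variance = 11348.9231 / 13 = 872.9941
Step 4: Standard deviation = sqrt(872.9941) = 29.5465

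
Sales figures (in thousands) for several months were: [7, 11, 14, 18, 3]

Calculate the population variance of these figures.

27.44

Step 1: Compute the mean: (7 + 11 + 14 + 18 + 3) / 5 = 10.6
Step 2: Compute squared deviations from the mean:
  (7 - 10.6)^2 = 12.96
  (11 - 10.6)^2 = 0.16
  (14 - 10.6)^2 = 11.56
  (18 - 10.6)^2 = 54.76
  (3 - 10.6)^2 = 57.76
Step 3: Sum of squared deviations = 137.2
Step 4: Population variance = 137.2 / 5 = 27.44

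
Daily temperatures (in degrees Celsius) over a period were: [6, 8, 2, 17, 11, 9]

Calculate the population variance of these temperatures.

21.1389

Step 1: Compute the mean: (6 + 8 + 2 + 17 + 11 + 9) / 6 = 8.8333
Step 2: Compute squared deviations from the mean:
  (6 - 8.8333)^2 = 8.0278
  (8 - 8.8333)^2 = 0.6944
  (2 - 8.8333)^2 = 46.6944
  (17 - 8.8333)^2 = 66.6944
  (11 - 8.8333)^2 = 4.6944
  (9 - 8.8333)^2 = 0.0278
Step 3: Sum of squared deviations = 126.8333
Step 4: Population variance = 126.8333 / 6 = 21.1389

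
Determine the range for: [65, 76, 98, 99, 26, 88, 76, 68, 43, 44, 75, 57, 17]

82

Step 1: Identify the maximum value: max = 99
Step 2: Identify the minimum value: min = 17
Step 3: Range = max - min = 99 - 17 = 82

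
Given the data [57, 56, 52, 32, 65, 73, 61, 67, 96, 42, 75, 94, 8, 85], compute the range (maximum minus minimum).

88

Step 1: Identify the maximum value: max = 96
Step 2: Identify the minimum value: min = 8
Step 3: Range = max - min = 96 - 8 = 88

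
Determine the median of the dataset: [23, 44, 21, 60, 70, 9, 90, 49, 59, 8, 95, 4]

46.5

Step 1: Sort the data in ascending order: [4, 8, 9, 21, 23, 44, 49, 59, 60, 70, 90, 95]
Step 2: The number of values is n = 12.
Step 3: Since n is even, the median is the average of positions 6 and 7:
  Median = (44 + 49) / 2 = 46.5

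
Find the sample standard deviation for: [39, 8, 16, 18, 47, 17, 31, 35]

13.5429

Step 1: Compute the mean: 26.375
Step 2: Sum of squared deviations from the mean: 1283.875
Step 3: Sample variance = 1283.875 / 7 = 183.4107
Step 4: Standard deviation = sqrt(183.4107) = 13.5429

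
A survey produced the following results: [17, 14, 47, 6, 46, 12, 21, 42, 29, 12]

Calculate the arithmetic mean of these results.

24.6

Step 1: Sum all values: 17 + 14 + 47 + 6 + 46 + 12 + 21 + 42 + 29 + 12 = 246
Step 2: Count the number of values: n = 10
Step 3: Mean = sum / n = 246 / 10 = 24.6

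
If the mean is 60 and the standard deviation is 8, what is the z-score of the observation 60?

0

Step 1: Recall the z-score formula: z = (x - mu) / sigma
Step 2: Substitute values: z = (60 - 60) / 8
Step 3: z = 0 / 8 = 0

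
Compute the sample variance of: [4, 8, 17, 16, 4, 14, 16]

33.5714

Step 1: Compute the mean: (4 + 8 + 17 + 16 + 4 + 14 + 16) / 7 = 11.2857
Step 2: Compute squared deviations from the mean:
  (4 - 11.2857)^2 = 53.0816
  (8 - 11.2857)^2 = 10.7959
  (17 - 11.2857)^2 = 32.6531
  (16 - 11.2857)^2 = 22.2245
  (4 - 11.2857)^2 = 53.0816
  (14 - 11.2857)^2 = 7.3673
  (16 - 11.2857)^2 = 22.2245
Step 3: Sum of squared deviations = 201.4286
Step 4: Sample variance = 201.4286 / 6 = 33.5714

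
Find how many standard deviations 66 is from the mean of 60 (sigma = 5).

1.2

Step 1: Recall the z-score formula: z = (x - mu) / sigma
Step 2: Substitute values: z = (66 - 60) / 5
Step 3: z = 6 / 5 = 1.2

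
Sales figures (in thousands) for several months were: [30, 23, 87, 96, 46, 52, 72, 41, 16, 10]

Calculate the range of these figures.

86

Step 1: Identify the maximum value: max = 96
Step 2: Identify the minimum value: min = 10
Step 3: Range = max - min = 96 - 10 = 86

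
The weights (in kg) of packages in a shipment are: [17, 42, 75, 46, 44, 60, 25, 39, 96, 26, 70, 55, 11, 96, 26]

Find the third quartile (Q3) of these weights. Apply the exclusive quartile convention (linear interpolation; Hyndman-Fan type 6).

70

Step 1: Sort the data: [11, 17, 25, 26, 26, 39, 42, 44, 46, 55, 60, 70, 75, 96, 96]
Step 2: n = 15
Step 3: Using the exclusive quartile method:
  Q1 = 26
  Q2 (median) = 44
  Q3 = 70
  IQR = Q3 - Q1 = 70 - 26 = 44
Step 4: Q3 = 70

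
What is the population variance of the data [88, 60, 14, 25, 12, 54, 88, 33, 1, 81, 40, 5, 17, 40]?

849.551

Step 1: Compute the mean: (88 + 60 + 14 + 25 + 12 + 54 + 88 + 33 + 1 + 81 + 40 + 5 + 17 + 40) / 14 = 39.8571
Step 2: Compute squared deviations from the mean:
  (88 - 39.8571)^2 = 2317.7347
  (60 - 39.8571)^2 = 405.7347
  (14 - 39.8571)^2 = 668.5918
  (25 - 39.8571)^2 = 220.7347
  (12 - 39.8571)^2 = 776.0204
  (54 - 39.8571)^2 = 200.0204
  (88 - 39.8571)^2 = 2317.7347
  (33 - 39.8571)^2 = 47.0204
  (1 - 39.8571)^2 = 1509.8776
  (81 - 39.8571)^2 = 1692.7347
  (40 - 39.8571)^2 = 0.0204
  (5 - 39.8571)^2 = 1215.0204
  (17 - 39.8571)^2 = 522.449
  (40 - 39.8571)^2 = 0.0204
Step 3: Sum of squared deviations = 11893.7143
Step 4: Population variance = 11893.7143 / 14 = 849.551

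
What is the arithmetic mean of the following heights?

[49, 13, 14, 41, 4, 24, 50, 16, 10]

24.5556

Step 1: Sum all values: 49 + 13 + 14 + 41 + 4 + 24 + 50 + 16 + 10 = 221
Step 2: Count the number of values: n = 9
Step 3: Mean = sum / n = 221 / 9 = 24.5556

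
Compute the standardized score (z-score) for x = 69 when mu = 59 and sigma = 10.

1

Step 1: Recall the z-score formula: z = (x - mu) / sigma
Step 2: Substitute values: z = (69 - 59) / 10
Step 3: z = 10 / 10 = 1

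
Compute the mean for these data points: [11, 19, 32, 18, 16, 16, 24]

19.4286

Step 1: Sum all values: 11 + 19 + 32 + 18 + 16 + 16 + 24 = 136
Step 2: Count the number of values: n = 7
Step 3: Mean = sum / n = 136 / 7 = 19.4286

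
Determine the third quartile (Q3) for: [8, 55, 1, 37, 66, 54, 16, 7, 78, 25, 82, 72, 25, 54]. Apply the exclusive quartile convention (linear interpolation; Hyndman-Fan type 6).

67.5

Step 1: Sort the data: [1, 7, 8, 16, 25, 25, 37, 54, 54, 55, 66, 72, 78, 82]
Step 2: n = 14
Step 3: Using the exclusive quartile method:
  Q1 = 14
  Q2 (median) = 45.5
  Q3 = 67.5
  IQR = Q3 - Q1 = 67.5 - 14 = 53.5
Step 4: Q3 = 67.5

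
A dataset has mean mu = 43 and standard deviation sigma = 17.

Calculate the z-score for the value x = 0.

-2.5294

Step 1: Recall the z-score formula: z = (x - mu) / sigma
Step 2: Substitute values: z = (0 - 43) / 17
Step 3: z = -43 / 17 = -2.5294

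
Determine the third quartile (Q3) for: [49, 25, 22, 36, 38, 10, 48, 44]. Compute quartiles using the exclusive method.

47

Step 1: Sort the data: [10, 22, 25, 36, 38, 44, 48, 49]
Step 2: n = 8
Step 3: Using the exclusive quartile method:
  Q1 = 22.75
  Q2 (median) = 37
  Q3 = 47
  IQR = Q3 - Q1 = 47 - 22.75 = 24.25
Step 4: Q3 = 47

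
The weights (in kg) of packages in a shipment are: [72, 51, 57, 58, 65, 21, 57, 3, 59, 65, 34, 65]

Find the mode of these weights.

65

Step 1: Count the frequency of each value:
  3: appears 1 time(s)
  21: appears 1 time(s)
  34: appears 1 time(s)
  51: appears 1 time(s)
  57: appears 2 time(s)
  58: appears 1 time(s)
  59: appears 1 time(s)
  65: appears 3 time(s)
  72: appears 1 time(s)
Step 2: The value 65 appears most frequently (3 times).
Step 3: Mode = 65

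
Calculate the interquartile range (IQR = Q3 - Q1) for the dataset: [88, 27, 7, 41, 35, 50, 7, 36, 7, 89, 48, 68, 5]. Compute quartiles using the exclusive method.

52

Step 1: Sort the data: [5, 7, 7, 7, 27, 35, 36, 41, 48, 50, 68, 88, 89]
Step 2: n = 13
Step 3: Using the exclusive quartile method:
  Q1 = 7
  Q2 (median) = 36
  Q3 = 59
  IQR = Q3 - Q1 = 59 - 7 = 52
Step 4: IQR = 52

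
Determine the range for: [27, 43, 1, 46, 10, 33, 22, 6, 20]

45

Step 1: Identify the maximum value: max = 46
Step 2: Identify the minimum value: min = 1
Step 3: Range = max - min = 46 - 1 = 45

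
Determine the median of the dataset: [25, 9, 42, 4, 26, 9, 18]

18

Step 1: Sort the data in ascending order: [4, 9, 9, 18, 25, 26, 42]
Step 2: The number of values is n = 7.
Step 3: Since n is odd, the median is the middle value at position 4: 18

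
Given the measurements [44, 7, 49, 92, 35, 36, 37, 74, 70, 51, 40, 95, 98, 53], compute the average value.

55.7857

Step 1: Sum all values: 44 + 7 + 49 + 92 + 35 + 36 + 37 + 74 + 70 + 51 + 40 + 95 + 98 + 53 = 781
Step 2: Count the number of values: n = 14
Step 3: Mean = sum / n = 781 / 14 = 55.7857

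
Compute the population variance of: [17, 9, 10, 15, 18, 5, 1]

34.4898

Step 1: Compute the mean: (17 + 9 + 10 + 15 + 18 + 5 + 1) / 7 = 10.7143
Step 2: Compute squared deviations from the mean:
  (17 - 10.7143)^2 = 39.5102
  (9 - 10.7143)^2 = 2.9388
  (10 - 10.7143)^2 = 0.5102
  (15 - 10.7143)^2 = 18.3673
  (18 - 10.7143)^2 = 53.0816
  (5 - 10.7143)^2 = 32.6531
  (1 - 10.7143)^2 = 94.3673
Step 3: Sum of squared deviations = 241.4286
Step 4: Population variance = 241.4286 / 7 = 34.4898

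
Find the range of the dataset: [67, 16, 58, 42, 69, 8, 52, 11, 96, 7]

89

Step 1: Identify the maximum value: max = 96
Step 2: Identify the minimum value: min = 7
Step 3: Range = max - min = 96 - 7 = 89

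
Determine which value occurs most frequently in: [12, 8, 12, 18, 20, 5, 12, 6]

12

Step 1: Count the frequency of each value:
  5: appears 1 time(s)
  6: appears 1 time(s)
  8: appears 1 time(s)
  12: appears 3 time(s)
  18: appears 1 time(s)
  20: appears 1 time(s)
Step 2: The value 12 appears most frequently (3 times).
Step 3: Mode = 12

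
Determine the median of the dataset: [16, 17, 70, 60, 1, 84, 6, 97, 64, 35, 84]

60

Step 1: Sort the data in ascending order: [1, 6, 16, 17, 35, 60, 64, 70, 84, 84, 97]
Step 2: The number of values is n = 11.
Step 3: Since n is odd, the median is the middle value at position 6: 60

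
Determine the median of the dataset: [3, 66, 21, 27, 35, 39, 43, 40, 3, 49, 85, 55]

39.5

Step 1: Sort the data in ascending order: [3, 3, 21, 27, 35, 39, 40, 43, 49, 55, 66, 85]
Step 2: The number of values is n = 12.
Step 3: Since n is even, the median is the average of positions 6 and 7:
  Median = (39 + 40) / 2 = 39.5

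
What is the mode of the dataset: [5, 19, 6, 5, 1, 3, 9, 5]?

5

Step 1: Count the frequency of each value:
  1: appears 1 time(s)
  3: appears 1 time(s)
  5: appears 3 time(s)
  6: appears 1 time(s)
  9: appears 1 time(s)
  19: appears 1 time(s)
Step 2: The value 5 appears most frequently (3 times).
Step 3: Mode = 5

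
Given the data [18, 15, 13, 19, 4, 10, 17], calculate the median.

15

Step 1: Sort the data in ascending order: [4, 10, 13, 15, 17, 18, 19]
Step 2: The number of values is n = 7.
Step 3: Since n is odd, the median is the middle value at position 4: 15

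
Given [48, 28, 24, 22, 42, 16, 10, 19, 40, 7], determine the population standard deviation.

13.1316

Step 1: Compute the mean: 25.6
Step 2: Sum of squared deviations from the mean: 1724.4
Step 3: Population variance = 1724.4 / 10 = 172.44
Step 4: Standard deviation = sqrt(172.44) = 13.1316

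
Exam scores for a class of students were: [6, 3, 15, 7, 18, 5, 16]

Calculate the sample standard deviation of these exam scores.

6.1101

Step 1: Compute the mean: 10
Step 2: Sum of squared deviations from the mean: 224
Step 3: Sample variance = 224 / 6 = 37.3333
Step 4: Standard deviation = sqrt(37.3333) = 6.1101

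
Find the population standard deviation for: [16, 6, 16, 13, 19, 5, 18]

5.2294

Step 1: Compute the mean: 13.2857
Step 2: Sum of squared deviations from the mean: 191.4286
Step 3: Population variance = 191.4286 / 7 = 27.3469
Step 4: Standard deviation = sqrt(27.3469) = 5.2294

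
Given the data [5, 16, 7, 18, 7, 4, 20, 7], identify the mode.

7

Step 1: Count the frequency of each value:
  4: appears 1 time(s)
  5: appears 1 time(s)
  7: appears 3 time(s)
  16: appears 1 time(s)
  18: appears 1 time(s)
  20: appears 1 time(s)
Step 2: The value 7 appears most frequently (3 times).
Step 3: Mode = 7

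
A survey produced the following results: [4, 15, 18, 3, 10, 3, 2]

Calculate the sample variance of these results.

42.4762

Step 1: Compute the mean: (4 + 15 + 18 + 3 + 10 + 3 + 2) / 7 = 7.8571
Step 2: Compute squared deviations from the mean:
  (4 - 7.8571)^2 = 14.8776
  (15 - 7.8571)^2 = 51.0204
  (18 - 7.8571)^2 = 102.8776
  (3 - 7.8571)^2 = 23.5918
  (10 - 7.8571)^2 = 4.5918
  (3 - 7.8571)^2 = 23.5918
  (2 - 7.8571)^2 = 34.3061
Step 3: Sum of squared deviations = 254.8571
Step 4: Sample variance = 254.8571 / 6 = 42.4762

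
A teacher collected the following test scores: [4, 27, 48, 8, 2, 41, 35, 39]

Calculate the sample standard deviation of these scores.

18.2913

Step 1: Compute the mean: 25.5
Step 2: Sum of squared deviations from the mean: 2342
Step 3: Sample variance = 2342 / 7 = 334.5714
Step 4: Standard deviation = sqrt(334.5714) = 18.2913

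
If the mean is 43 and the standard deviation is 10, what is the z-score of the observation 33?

-1

Step 1: Recall the z-score formula: z = (x - mu) / sigma
Step 2: Substitute values: z = (33 - 43) / 10
Step 3: z = -10 / 10 = -1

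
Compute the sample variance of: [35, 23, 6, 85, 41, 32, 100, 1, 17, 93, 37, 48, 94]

1196.4103

Step 1: Compute the mean: (35 + 23 + 6 + 85 + 41 + 32 + 100 + 1 + 17 + 93 + 37 + 48 + 94) / 13 = 47.0769
Step 2: Compute squared deviations from the mean:
  (35 - 47.0769)^2 = 145.8521
  (23 - 47.0769)^2 = 579.6982
  (6 - 47.0769)^2 = 1687.3136
  (85 - 47.0769)^2 = 1438.1598
  (41 - 47.0769)^2 = 36.929
  (32 - 47.0769)^2 = 227.3136
  (100 - 47.0769)^2 = 2800.8521
  (1 - 47.0769)^2 = 2123.0828
  (17 - 47.0769)^2 = 904.6213
  (93 - 47.0769)^2 = 2108.929
  (37 - 47.0769)^2 = 101.5444
  (48 - 47.0769)^2 = 0.8521
  (94 - 47.0769)^2 = 2201.7751
Step 3: Sum of squared deviations = 14356.9231
Step 4: Sample variance = 14356.9231 / 12 = 1196.4103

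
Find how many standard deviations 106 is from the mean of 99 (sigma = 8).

0.875

Step 1: Recall the z-score formula: z = (x - mu) / sigma
Step 2: Substitute values: z = (106 - 99) / 8
Step 3: z = 7 / 8 = 0.875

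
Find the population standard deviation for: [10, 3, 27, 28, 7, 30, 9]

10.6599

Step 1: Compute the mean: 16.2857
Step 2: Sum of squared deviations from the mean: 795.4286
Step 3: Population variance = 795.4286 / 7 = 113.6327
Step 4: Standard deviation = sqrt(113.6327) = 10.6599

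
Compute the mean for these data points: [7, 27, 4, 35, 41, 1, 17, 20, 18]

18.8889

Step 1: Sum all values: 7 + 27 + 4 + 35 + 41 + 1 + 17 + 20 + 18 = 170
Step 2: Count the number of values: n = 9
Step 3: Mean = sum / n = 170 / 9 = 18.8889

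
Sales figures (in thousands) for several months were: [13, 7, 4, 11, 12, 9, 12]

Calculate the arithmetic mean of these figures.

9.7143

Step 1: Sum all values: 13 + 7 + 4 + 11 + 12 + 9 + 12 = 68
Step 2: Count the number of values: n = 7
Step 3: Mean = sum / n = 68 / 7 = 9.7143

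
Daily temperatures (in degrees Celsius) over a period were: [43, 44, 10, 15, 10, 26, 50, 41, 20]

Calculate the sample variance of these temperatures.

251.6944

Step 1: Compute the mean: (43 + 44 + 10 + 15 + 10 + 26 + 50 + 41 + 20) / 9 = 28.7778
Step 2: Compute squared deviations from the mean:
  (43 - 28.7778)^2 = 202.2716
  (44 - 28.7778)^2 = 231.716
  (10 - 28.7778)^2 = 352.6049
  (15 - 28.7778)^2 = 189.8272
  (10 - 28.7778)^2 = 352.6049
  (26 - 28.7778)^2 = 7.716
  (50 - 28.7778)^2 = 450.3827
  (41 - 28.7778)^2 = 149.3827
  (20 - 28.7778)^2 = 77.0494
Step 3: Sum of squared deviations = 2013.5556
Step 4: Sample variance = 2013.5556 / 8 = 251.6944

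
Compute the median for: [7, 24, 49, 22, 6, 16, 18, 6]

17

Step 1: Sort the data in ascending order: [6, 6, 7, 16, 18, 22, 24, 49]
Step 2: The number of values is n = 8.
Step 3: Since n is even, the median is the average of positions 4 and 5:
  Median = (16 + 18) / 2 = 17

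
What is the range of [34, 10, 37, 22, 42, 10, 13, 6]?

36

Step 1: Identify the maximum value: max = 42
Step 2: Identify the minimum value: min = 6
Step 3: Range = max - min = 42 - 6 = 36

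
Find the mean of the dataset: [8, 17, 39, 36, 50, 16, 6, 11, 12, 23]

21.8

Step 1: Sum all values: 8 + 17 + 39 + 36 + 50 + 16 + 6 + 11 + 12 + 23 = 218
Step 2: Count the number of values: n = 10
Step 3: Mean = sum / n = 218 / 10 = 21.8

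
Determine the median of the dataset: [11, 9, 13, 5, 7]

9

Step 1: Sort the data in ascending order: [5, 7, 9, 11, 13]
Step 2: The number of values is n = 5.
Step 3: Since n is odd, the median is the middle value at position 3: 9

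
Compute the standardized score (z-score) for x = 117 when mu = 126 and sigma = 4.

-2.25

Step 1: Recall the z-score formula: z = (x - mu) / sigma
Step 2: Substitute values: z = (117 - 126) / 4
Step 3: z = -9 / 4 = -2.25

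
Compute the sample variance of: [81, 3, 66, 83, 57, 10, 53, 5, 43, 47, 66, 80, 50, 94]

864.989

Step 1: Compute the mean: (81 + 3 + 66 + 83 + 57 + 10 + 53 + 5 + 43 + 47 + 66 + 80 + 50 + 94) / 14 = 52.7143
Step 2: Compute squared deviations from the mean:
  (81 - 52.7143)^2 = 800.0816
  (3 - 52.7143)^2 = 2471.5102
  (66 - 52.7143)^2 = 176.5102
  (83 - 52.7143)^2 = 917.2245
  (57 - 52.7143)^2 = 18.3673
  (10 - 52.7143)^2 = 1824.5102
  (53 - 52.7143)^2 = 0.0816
  (5 - 52.7143)^2 = 2276.6531
  (43 - 52.7143)^2 = 94.3673
  (47 - 52.7143)^2 = 32.6531
  (66 - 52.7143)^2 = 176.5102
  (80 - 52.7143)^2 = 744.5102
  (50 - 52.7143)^2 = 7.3673
  (94 - 52.7143)^2 = 1704.5102
Step 3: Sum of squared deviations = 11244.8571
Step 4: Sample variance = 11244.8571 / 13 = 864.989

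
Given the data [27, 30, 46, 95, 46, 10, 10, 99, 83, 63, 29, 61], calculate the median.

46

Step 1: Sort the data in ascending order: [10, 10, 27, 29, 30, 46, 46, 61, 63, 83, 95, 99]
Step 2: The number of values is n = 12.
Step 3: Since n is even, the median is the average of positions 6 and 7:
  Median = (46 + 46) / 2 = 46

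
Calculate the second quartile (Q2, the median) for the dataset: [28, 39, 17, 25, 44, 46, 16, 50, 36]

36

Step 1: Sort the data: [16, 17, 25, 28, 36, 39, 44, 46, 50]
Step 2: n = 9
Step 3: Q2 is the median. Since n is odd, it is the middle value at position 5: 36
Step 4: Q2 = 36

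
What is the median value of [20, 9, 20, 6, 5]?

9

Step 1: Sort the data in ascending order: [5, 6, 9, 20, 20]
Step 2: The number of values is n = 5.
Step 3: Since n is odd, the median is the middle value at position 3: 9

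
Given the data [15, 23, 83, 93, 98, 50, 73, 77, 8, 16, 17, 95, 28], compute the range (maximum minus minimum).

90

Step 1: Identify the maximum value: max = 98
Step 2: Identify the minimum value: min = 8
Step 3: Range = max - min = 98 - 8 = 90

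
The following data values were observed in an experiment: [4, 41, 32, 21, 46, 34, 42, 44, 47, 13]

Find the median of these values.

37.5

Step 1: Sort the data in ascending order: [4, 13, 21, 32, 34, 41, 42, 44, 46, 47]
Step 2: The number of values is n = 10.
Step 3: Since n is even, the median is the average of positions 5 and 6:
  Median = (34 + 41) / 2 = 37.5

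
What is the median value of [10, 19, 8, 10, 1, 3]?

9

Step 1: Sort the data in ascending order: [1, 3, 8, 10, 10, 19]
Step 2: The number of values is n = 6.
Step 3: Since n is even, the median is the average of positions 3 and 4:
  Median = (8 + 10) / 2 = 9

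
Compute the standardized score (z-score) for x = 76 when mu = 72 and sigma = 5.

0.8

Step 1: Recall the z-score formula: z = (x - mu) / sigma
Step 2: Substitute values: z = (76 - 72) / 5
Step 3: z = 4 / 5 = 0.8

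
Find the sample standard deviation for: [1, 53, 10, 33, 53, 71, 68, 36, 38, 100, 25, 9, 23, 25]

27.5359

Step 1: Compute the mean: 38.9286
Step 2: Sum of squared deviations from the mean: 9856.9286
Step 3: Sample variance = 9856.9286 / 13 = 758.2253
Step 4: Standard deviation = sqrt(758.2253) = 27.5359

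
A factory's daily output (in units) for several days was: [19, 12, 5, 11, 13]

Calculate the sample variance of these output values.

25

Step 1: Compute the mean: (19 + 12 + 5 + 11 + 13) / 5 = 12
Step 2: Compute squared deviations from the mean:
  (19 - 12)^2 = 49
  (12 - 12)^2 = 0
  (5 - 12)^2 = 49
  (11 - 12)^2 = 1
  (13 - 12)^2 = 1
Step 3: Sum of squared deviations = 100
Step 4: Sample variance = 100 / 4 = 25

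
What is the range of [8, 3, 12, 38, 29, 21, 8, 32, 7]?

35

Step 1: Identify the maximum value: max = 38
Step 2: Identify the minimum value: min = 3
Step 3: Range = max - min = 38 - 3 = 35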